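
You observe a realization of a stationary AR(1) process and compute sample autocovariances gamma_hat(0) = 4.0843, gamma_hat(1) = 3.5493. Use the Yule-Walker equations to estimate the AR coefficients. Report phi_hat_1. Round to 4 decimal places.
\hat\phi_{1} = 0.8690

The Yule-Walker equations for an AR(p) process read, in matrix form,
  Gamma_p phi = r_p,   with   (Gamma_p)_{ij} = gamma(|i - j|),
                       (r_p)_i = gamma(i),   i,j = 1..p.
Substitute the sample gammas (Toeplitz matrix and right-hand side of size 1):
  Gamma_p = [[4.0843]]
  r_p     = [3.5493]
With p = 1 this is the single equation gamma(0) phi_1 = gamma(1):
  phi_hat_1 = gamma(1) / gamma(0) = 3.5493 / 4.0843 = 0.8690.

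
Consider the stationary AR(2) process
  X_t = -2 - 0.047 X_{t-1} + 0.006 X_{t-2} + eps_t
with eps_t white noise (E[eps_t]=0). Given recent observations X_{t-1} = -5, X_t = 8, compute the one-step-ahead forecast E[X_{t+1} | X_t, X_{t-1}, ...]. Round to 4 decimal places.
E[X_{t+1} \mid \mathcal F_t] = -2.4060

For an AR(p) model X_t = c + sum_i phi_i X_{t-i} + eps_t, the
one-step-ahead conditional mean is
  E[X_{t+1} | X_t, ...] = c + sum_i phi_i X_{t+1-i}.
Substitute known values:
  E[X_{t+1} | ...] = -2 + (-0.047) * (8) + (0.006) * (-5)
                   = -2.4060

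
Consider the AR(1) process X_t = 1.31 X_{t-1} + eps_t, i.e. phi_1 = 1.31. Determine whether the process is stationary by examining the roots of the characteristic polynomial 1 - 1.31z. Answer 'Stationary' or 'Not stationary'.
\text{Not stationary}

The AR(p) characteristic polynomial is P(z) = 1 - 1.31z.
Stationarity requires all roots to lie outside the unit circle, i.e. |z| > 1 for every root.
This is linear in z: 1 + (-1.31) z = 0  =>  z = -1/(-1.31) = 0.763359,  |z| = 0.763359.
Moduli of all roots: 0.7634.
All moduli strictly greater than 1? No.
Verdict: Not stationary.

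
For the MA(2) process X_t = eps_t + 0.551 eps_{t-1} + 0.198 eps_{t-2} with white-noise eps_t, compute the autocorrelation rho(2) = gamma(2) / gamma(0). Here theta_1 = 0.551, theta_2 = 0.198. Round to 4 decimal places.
\rho(2) = 0.1475

For an MA(q) process with theta_0 = 1, the autocovariance is
  gamma(k) = sigma^2 * sum_{i=0..q-k} theta_i * theta_{i+k},
and rho(k) = gamma(k) / gamma(0). Sigma^2 cancels.
  numerator   = (1)*(0.198) = 0.198.
  denominator = (1)^2 + (0.551)^2 + (0.198)^2 = 1.342805.
  rho(2) = 0.198 / 1.342805 = 0.1475.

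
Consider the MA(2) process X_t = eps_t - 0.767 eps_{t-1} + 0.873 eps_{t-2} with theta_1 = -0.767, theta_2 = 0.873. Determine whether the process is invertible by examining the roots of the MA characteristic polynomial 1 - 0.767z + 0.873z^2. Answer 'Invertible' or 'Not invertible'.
\text{Invertible}

The MA(q) characteristic polynomial is P(z) = 1 - 0.767z + 0.873z^2.
Invertibility requires all roots to lie outside the unit circle, i.e. |z| > 1 for every root.
Set 1 + (-0.767) z + (0.873) z^2 = 0, i.e. a z^2 + b z + c = 0 with a = 0.873, b = -0.767, c = 1.
Discriminant D = b^2 - 4ac = (-0.767)^2 - 4*(0.873)*1 = 0.588289 - (3.492) = -2.903711.
D < 0, so the roots are the complex-conjugate pair z = (-b +/- i sqrt(-D)) / (2a) = 0.4393 +/- 0.976i.
For a conjugate pair |z|^2 = z * conj(z) = (product of roots) = c/a = 1/(0.873) = 1.145475, so |z| = sqrt(1.145475) = 1.0703 for both roots.
Moduli of all roots: 1.0703, 1.0703.
All moduli strictly greater than 1? Yes.
Verdict: Invertible.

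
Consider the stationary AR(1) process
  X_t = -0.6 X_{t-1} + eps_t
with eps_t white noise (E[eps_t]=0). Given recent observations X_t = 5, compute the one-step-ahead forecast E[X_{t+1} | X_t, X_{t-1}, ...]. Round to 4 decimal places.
E[X_{t+1} \mid \mathcal F_t] = -3.0000

For an AR(p) model X_t = c + sum_i phi_i X_{t-i} + eps_t, the
one-step-ahead conditional mean is
  E[X_{t+1} | X_t, ...] = c + sum_i phi_i X_{t+1-i}.
Substitute known values:
  E[X_{t+1} | ...] = (-0.6) * (5)
                   = -3.0000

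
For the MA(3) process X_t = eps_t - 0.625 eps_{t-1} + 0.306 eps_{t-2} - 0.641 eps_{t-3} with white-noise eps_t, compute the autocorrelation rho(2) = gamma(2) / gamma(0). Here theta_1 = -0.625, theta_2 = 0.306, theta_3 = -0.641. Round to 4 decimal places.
\rho(2) = 0.3729

For an MA(q) process with theta_0 = 1, the autocovariance is
  gamma(k) = sigma^2 * sum_{i=0..q-k} theta_i * theta_{i+k},
and rho(k) = gamma(k) / gamma(0). Sigma^2 cancels.
  numerator   = (1)*(0.306) + (-0.625)*(-0.641) = 0.706625.
  denominator = (1)^2 + (-0.625)^2 + (0.306)^2 + (-0.641)^2 = 1.895142.
  rho(2) = 0.706625 / 1.895142 = 0.3729.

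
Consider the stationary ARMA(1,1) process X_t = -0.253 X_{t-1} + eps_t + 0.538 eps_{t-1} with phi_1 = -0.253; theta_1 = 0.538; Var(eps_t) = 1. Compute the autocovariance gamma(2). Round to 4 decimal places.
\gamma(2) = -0.0666

Multiply the model equation by X_{t-k} and take expectations. With theta_0 = psi_0 = 1 and psi_j the MA(infinity) weights, this gives
  gamma(k) - sum_i phi_i gamma(k-i) = c_k,
  c_k = sigma^2 * sum_{j=k..q} theta_j psi_{j-k}   (c_k = 0 for k > q),
using gamma(-m) = gamma(m).
psi-weights needed (psi_j = theta_j + sum_i phi_i psi_{j-i}):
  psi_1 = theta_1 + phi_1 = 0.538 + (-0.253) = 0.285
Right-hand sides:
  c_0 = sigma^2 (1 + theta_1 psi_1) = 1 * (1 + (0.538)(0.285)) = 1 * 1.15333 = 1.15333
  c_1 = sigma^2 theta_1 = 1 * (0.538) = 0.538
  c_2 = 0
Equations for k = 0 and k = 1 (AR order 1):
  gamma(0) = phi_1 gamma(1) + c_0
  gamma(1) = phi_1 gamma(0) + c_1
Substituting the second into the first: gamma(0) (1 - phi_1^2) = c_0 + phi_1 c_1, so
  gamma(0) = (c_0 + phi_1 c_1) / (1 - phi_1^2) = (1.15333 + (-0.253)(0.538)) / (1 - (-0.253)^2) = 1.017216 / 0.935991 = 1.08678.
  gamma(1) = phi_1 gamma(0) + c_1 = (-0.253)(1.08678) + (0.538) = 0.263045.
For k = 2 (> q): gamma(2) = phi_1 gamma(1) = (-0.253)(0.263045) = -0.06655.
Therefore gamma(2) = -0.0666 (to 4 decimal places).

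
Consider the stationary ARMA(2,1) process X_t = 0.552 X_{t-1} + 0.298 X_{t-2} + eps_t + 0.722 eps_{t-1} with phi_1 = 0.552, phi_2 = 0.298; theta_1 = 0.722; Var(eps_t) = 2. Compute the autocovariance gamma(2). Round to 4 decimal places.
\gamma(2) = 12.3194

Multiply the model equation by X_{t-k} and take expectations. With theta_0 = psi_0 = 1 and psi_j the MA(infinity) weights, this gives
  gamma(k) - sum_i phi_i gamma(k-i) = c_k,
  c_k = sigma^2 * sum_{j=k..q} theta_j psi_{j-k}   (c_k = 0 for k > q),
using gamma(-m) = gamma(m).
psi-weights needed (psi_j = theta_j + sum_i phi_i psi_{j-i}):
  psi_1 = theta_1 + phi_1 = 0.722 + (0.552) = 1.274
Right-hand sides:
  c_0 = sigma^2 (1 + theta_1 psi_1) = 2 * (1 + (0.722)(1.274)) = 2 * 1.919828 = 3.839656
  c_1 = sigma^2 theta_1 = 2 * (0.722) = 1.444
  c_2 = 0
Equations for k = 0, 1, 2 (AR order 2, c_2 = 0):
  (E0) gamma(0) = phi_1 gamma(1) + phi_2 gamma(2) + c_0
  (E1) gamma(1) = phi_1 gamma(0) + phi_2 gamma(1) + c_1
  (E2) gamma(2) = phi_1 gamma(1) + phi_2 gamma(0)
From (E1): gamma(1) = A gamma(0) + B with
  A = phi_1 / (1 - phi_2) = 0.552 / 0.702 = 0.786325,   B = c_1 / (1 - phi_2) = 1.444 / 0.702 = 2.05698.
Insert (E2) into (E0): gamma(0) (1 - phi_2^2) = phi_1 (1 + phi_2) gamma(1) + c_0.
  phi_1 (1 + phi_2) = (0.552)(1.298) = 0.716496,   1 - phi_2^2 = 0.911196.
Replace gamma(1) by A gamma(0) + B and collect gamma(0):
  gamma(0) [0.911196 - (0.716496)(0.786325)] = (0.716496)(2.05698) + 3.839656
  gamma(0) * 0.347797 = 5.313474
  gamma(0) = 5.313474 / 0.347797 = 15.277496.
  gamma(1) = A gamma(0) + B = (0.786325)(15.277496) + (2.05698) = 14.070054.
  gamma(2) = phi_1 gamma(1) + phi_2 gamma(0) = (0.552)(14.070054) + (0.298)(15.277496) = 12.319364.
Therefore gamma(2) = 12.3194 (to 4 decimal places).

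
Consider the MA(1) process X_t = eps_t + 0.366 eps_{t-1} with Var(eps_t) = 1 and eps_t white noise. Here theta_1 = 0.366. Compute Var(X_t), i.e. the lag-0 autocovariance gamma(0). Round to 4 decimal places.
\gamma(0) = 1.1340

For an MA(q) process X_t = eps_t + sum_i theta_i eps_{t-i} with
Var(eps_t) = sigma^2, the variance is
  gamma(0) = sigma^2 * (1 + sum_i theta_i^2).
  sum_i theta_i^2 = (0.366)^2 = 0.133956.
  gamma(0) = 1 * (1 + 0.133956) = 1 * 1.133956 = 1.133956, which rounds to 1.1340.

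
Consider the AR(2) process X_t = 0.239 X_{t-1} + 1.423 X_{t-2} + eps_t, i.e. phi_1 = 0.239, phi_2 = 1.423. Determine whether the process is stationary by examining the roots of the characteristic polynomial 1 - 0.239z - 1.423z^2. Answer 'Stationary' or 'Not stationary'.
\text{Not stationary}

The AR(p) characteristic polynomial is P(z) = 1 - 0.239z - 1.423z^2.
Stationarity requires all roots to lie outside the unit circle, i.e. |z| > 1 for every root.
Set 1 + (-0.239) z + (-1.423) z^2 = 0, i.e. a z^2 + b z + c = 0 with a = -1.423, b = -0.239, c = 1.
Discriminant D = b^2 - 4ac = (-0.239)^2 - 4*(-1.423)*1 = 0.057121 - (-5.692) = 5.749121.
D >= 0, so the roots are real: z = (-b +/- sqrt(D)) / (2a) = (0.239 +/- 2.397732) / (-2.846).
  z_1 = (0.239 + 2.397732) / (-2.846) = -0.9265,   |z_1| = 0.9265.
  z_2 = (0.239 - 2.397732) / (-2.846) = 0.7585,   |z_2| = 0.7585.
Moduli of all roots: 0.9265, 0.7585.
All moduli strictly greater than 1? No.
Verdict: Not stationary.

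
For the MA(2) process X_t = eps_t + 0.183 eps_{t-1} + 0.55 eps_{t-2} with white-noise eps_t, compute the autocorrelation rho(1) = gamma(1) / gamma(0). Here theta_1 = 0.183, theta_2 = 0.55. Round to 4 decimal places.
\rho(1) = 0.2123

For an MA(q) process with theta_0 = 1, the autocovariance is
  gamma(k) = sigma^2 * sum_{i=0..q-k} theta_i * theta_{i+k},
and rho(k) = gamma(k) / gamma(0). Sigma^2 cancels.
  numerator   = (1)*(0.183) + (0.183)*(0.55) = 0.28365.
  denominator = (1)^2 + (0.183)^2 + (0.55)^2 = 1.335989.
  rho(1) = 0.28365 / 1.335989 = 0.2123.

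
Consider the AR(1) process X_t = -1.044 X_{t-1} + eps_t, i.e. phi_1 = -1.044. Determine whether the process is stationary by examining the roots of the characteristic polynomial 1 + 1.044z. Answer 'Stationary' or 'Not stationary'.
\text{Not stationary}

The AR(p) characteristic polynomial is P(z) = 1 + 1.044z.
Stationarity requires all roots to lie outside the unit circle, i.e. |z| > 1 for every root.
This is linear in z: 1 + (1.044) z = 0  =>  z = -1/(1.044) = -0.957854,  |z| = 0.957854.
Moduli of all roots: 0.9579.
All moduli strictly greater than 1? No.
Verdict: Not stationary.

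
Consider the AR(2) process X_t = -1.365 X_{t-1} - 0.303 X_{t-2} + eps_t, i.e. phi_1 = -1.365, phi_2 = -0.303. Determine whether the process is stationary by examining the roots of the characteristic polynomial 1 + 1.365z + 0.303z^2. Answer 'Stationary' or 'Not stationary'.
\text{Not stationary}

The AR(p) characteristic polynomial is P(z) = 1 + 1.365z + 0.303z^2.
Stationarity requires all roots to lie outside the unit circle, i.e. |z| > 1 for every root.
Set 1 + (1.365) z + (0.303) z^2 = 0, i.e. a z^2 + b z + c = 0 with a = 0.303, b = 1.365, c = 1.
Discriminant D = b^2 - 4ac = (1.365)^2 - 4*(0.303)*1 = 1.863225 - (1.212) = 0.651225.
D >= 0, so the roots are real: z = (-b +/- sqrt(D)) / (2a) = (-1.365 +/- 0.806985) / (0.606).
  z_1 = (-1.365 + 0.806985) / (0.606) = -0.9208,   |z_1| = 0.9208.
  z_2 = (-1.365 - 0.806985) / (0.606) = -3.5841,   |z_2| = 3.5841.
Moduli of all roots: 0.9208, 3.5841.
All moduli strictly greater than 1? No.
Verdict: Not stationary.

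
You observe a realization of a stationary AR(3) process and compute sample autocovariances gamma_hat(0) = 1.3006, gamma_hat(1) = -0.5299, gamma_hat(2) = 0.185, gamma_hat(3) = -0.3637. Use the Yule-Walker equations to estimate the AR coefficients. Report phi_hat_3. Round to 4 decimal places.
\hat\phi_{3} = -0.2780

The Yule-Walker equations for an AR(p) process read, in matrix form,
  Gamma_p phi = r_p,   with   (Gamma_p)_{ij} = gamma(|i - j|),
                       (r_p)_i = gamma(i),   i,j = 1..p.
Substitute the sample gammas (Toeplitz matrix and right-hand side of size 3):
  Gamma_p = [[1.3006, -0.5299, 0.185], [-0.5299, 1.3006, -0.5299], [0.185, -0.5299, 1.3006]]
  r_p     = [-0.5299, 0.185, -0.3637]
Written out (R1..R3):
  (R1) 1.3006 phi_1 - 0.5299 phi_2 + 0.185 phi_3 = -0.5299
  (R2) -0.5299 phi_1 + 1.3006 phi_2 - 0.5299 phi_3 = 0.185
  (R3) 0.185 phi_1 - 0.5299 phi_2 + 1.3006 phi_3 = -0.3637
Gaussian elimination:
  R2 <- R2 - (-0.5299/1.3006) R1 = R2 - (-0.407427) R1:  1.084704 phi_2 - 0.454526 phi_3 = -0.030896
  R3 <- R3 - (0.185/1.3006) R1 = R3 - (0.142242) R1:  -0.454526 phi_2 + 1.274285 phi_3 = -0.288326
  R3 <- R3 - (-0.454526/1.084704) R2 = R3 - (-0.419032) R2:  1.083824 phi_3 = -0.301272
Back-substitution:
  phi_hat_3 = -0.301272 / 1.083824 = -0.277972
  phi_hat_2 = (-0.030896 - (-0.454526)(-0.277972)) / 1.084704 = -0.144962
  phi_hat_1 = (-0.5299 - (-0.5299)(-0.144962) - (0.185)(-0.277972)) / 1.3006 = -0.42695
So phi_hat = [-0.4269, -0.1450, -0.2780].
Therefore phi_hat_3 = -0.2780.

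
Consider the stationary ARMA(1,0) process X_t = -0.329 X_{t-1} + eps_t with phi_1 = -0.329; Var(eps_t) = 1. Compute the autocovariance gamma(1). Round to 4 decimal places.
\gamma(1) = -0.3689

Multiply the model equation by X_{t-k} and take expectations. With theta_0 = psi_0 = 1 and psi_j the MA(infinity) weights, this gives
  gamma(k) - sum_i phi_i gamma(k-i) = c_k,
  c_k = sigma^2 * sum_{j=k..q} theta_j psi_{j-k}   (c_k = 0 for k > q),
using gamma(-m) = gamma(m).
Pure AR (q = 0): c_0 = sigma^2 = 1, c_k = 0 for k >= 1.
Equations for k = 0 and k = 1 (AR order 1):
  gamma(0) = phi_1 gamma(1) + c_0
  gamma(1) = phi_1 gamma(0) + c_1
Substituting the second into the first: gamma(0) (1 - phi_1^2) = c_0 + phi_1 c_1, so
  gamma(0) = c_0 / (1 - phi_1^2) = 1 / (1 - (-0.329)^2) = 1 / 0.891759 = 1.121379.
  gamma(1) = phi_1 gamma(0) = (-0.329)(1.121379) = -0.368934.
Therefore gamma(1) = -0.3689 (to 4 decimal places).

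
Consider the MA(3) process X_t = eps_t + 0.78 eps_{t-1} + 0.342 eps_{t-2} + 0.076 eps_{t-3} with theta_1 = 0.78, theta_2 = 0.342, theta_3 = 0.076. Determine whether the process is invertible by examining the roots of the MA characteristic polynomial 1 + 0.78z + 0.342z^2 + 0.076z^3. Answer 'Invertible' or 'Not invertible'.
\text{Invertible}

The MA(q) characteristic polynomial is P(z) = 1 + 0.78z + 0.342z^2 + 0.076z^3.
Invertibility requires all roots to lie outside the unit circle, i.e. |z| > 1 for every root.
Degree 3: look for a simple real root z0 first, then factor out (1 - z/z0) and solve the remaining quadratic.
Testing z0 = -2.5: P(-2.5) = 1 + (0.78)(-2.5) + (0.342)(-2.5)^2 + (0.076)(-2.5)^3
  = 1 + (-1.95) + (2.1375) + (-1.1875) = 0.  So z_0 = -2.5 is a root, |z_0| = 2.5.
Divide out the factor (1 + 0.4 z) = (1 - z/z0) (since 1/z0 = -0.4):
  P(z) = (1 + 0.4 z)(1 + (0.38) z + (0.19) z^2)
  [check: z-coef 0.38 - (-0.4) = 0.78; z^2-coef 0.19 - (-0.4)(0.38) = 0.342; z^3-coef -(-0.4)(0.19) = 0.076.]
Remaining roots from the quadratic factor 1 + (0.38) z + (0.19) z^2:
  Set 1 + (0.38) z + (0.19) z^2 = 0, i.e. a z^2 + b z + c = 0 with a = 0.19, b = 0.38, c = 1.
  Discriminant D = b^2 - 4ac = (0.38)^2 - 4*(0.19)*1 = 0.1444 - (0.76) = -0.6156.
  D < 0, so the roots are the complex-conjugate pair z = (-b +/- i sqrt(-D)) / (2a) = -1 +/- 2.0647i.
  For a conjugate pair |z|^2 = z * conj(z) = (product of roots) = c/a = 1/(0.19) = 5.263158, so |z| = sqrt(5.263158) = 2.2942 for both roots.
Moduli of all roots: 2.5000, 2.2942, 2.2942.
All moduli strictly greater than 1? Yes.
Verdict: Invertible.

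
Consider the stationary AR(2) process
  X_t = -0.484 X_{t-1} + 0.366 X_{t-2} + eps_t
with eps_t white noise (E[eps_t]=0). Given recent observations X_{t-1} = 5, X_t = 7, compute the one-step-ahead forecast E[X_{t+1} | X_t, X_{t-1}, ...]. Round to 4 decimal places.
E[X_{t+1} \mid \mathcal F_t] = -1.5580

For an AR(p) model X_t = c + sum_i phi_i X_{t-i} + eps_t, the
one-step-ahead conditional mean is
  E[X_{t+1} | X_t, ...] = c + sum_i phi_i X_{t+1-i}.
Substitute known values:
  E[X_{t+1} | ...] = (-0.484) * (7) + (0.366) * (5)
                   = -1.5580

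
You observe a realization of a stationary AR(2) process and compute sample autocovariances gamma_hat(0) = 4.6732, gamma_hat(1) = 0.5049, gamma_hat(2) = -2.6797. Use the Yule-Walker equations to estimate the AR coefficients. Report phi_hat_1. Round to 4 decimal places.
\hat\phi_{1} = 0.1720

The Yule-Walker equations for an AR(p) process read, in matrix form,
  Gamma_p phi = r_p,   with   (Gamma_p)_{ij} = gamma(|i - j|),
                       (r_p)_i = gamma(i),   i,j = 1..p.
Substitute the sample gammas (Toeplitz matrix and right-hand side of size 2):
  Gamma_p = [[4.6732, 0.5049], [0.5049, 4.6732]]
  r_p     = [0.5049, -2.6797]
Written out:
  4.6732 phi_1 + 0.5049 phi_2 = 0.5049
  0.5049 phi_1 + 4.6732 phi_2 = -2.6797
Solve by Cramer's rule:
  det = gamma(0)^2 - gamma(1)^2 = (4.6732)^2 - (0.5049)^2 = 21.83879824 - 0.25492401 = 21.58387423
  phi_hat_1 = [gamma(1) gamma(0) - gamma(1) gamma(2)] / det = [(0.5049)(4.6732) - (0.5049)(-2.6797)] / 21.58387423 = 3.71247921 / 21.58387423 = 0.172
  phi_hat_2 = [gamma(0) gamma(2) - gamma(1)^2] / det = [(4.6732)(-2.6797) - (0.5049)^2] / 21.58387423 = -12.77769805 / 21.58387423 = -0.592
So phi_hat = [0.1720, -0.5920].
Therefore phi_hat_1 = 0.1720.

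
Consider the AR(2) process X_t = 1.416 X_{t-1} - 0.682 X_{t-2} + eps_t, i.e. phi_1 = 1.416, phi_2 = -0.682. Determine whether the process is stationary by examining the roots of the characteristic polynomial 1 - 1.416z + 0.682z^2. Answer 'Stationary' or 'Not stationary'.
\text{Stationary}

The AR(p) characteristic polynomial is P(z) = 1 - 1.416z + 0.682z^2.
Stationarity requires all roots to lie outside the unit circle, i.e. |z| > 1 for every root.
Set 1 + (-1.416) z + (0.682) z^2 = 0, i.e. a z^2 + b z + c = 0 with a = 0.682, b = -1.416, c = 1.
Discriminant D = b^2 - 4ac = (-1.416)^2 - 4*(0.682)*1 = 2.005056 - (2.728) = -0.722944.
D < 0, so the roots are the complex-conjugate pair z = (-b +/- i sqrt(-D)) / (2a) = 1.0381 +/- 0.6234i.
For a conjugate pair |z|^2 = z * conj(z) = (product of roots) = c/a = 1/(0.682) = 1.466276, so |z| = sqrt(1.466276) = 1.2109 for both roots.
Moduli of all roots: 1.2109, 1.2109.
All moduli strictly greater than 1? Yes.
Verdict: Stationary.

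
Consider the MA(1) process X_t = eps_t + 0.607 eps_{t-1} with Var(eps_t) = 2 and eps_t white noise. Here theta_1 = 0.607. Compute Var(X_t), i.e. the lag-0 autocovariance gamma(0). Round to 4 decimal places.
\gamma(0) = 2.7369

For an MA(q) process X_t = eps_t + sum_i theta_i eps_{t-i} with
Var(eps_t) = sigma^2, the variance is
  gamma(0) = sigma^2 * (1 + sum_i theta_i^2).
  sum_i theta_i^2 = (0.607)^2 = 0.368449.
  gamma(0) = 2 * (1 + 0.368449) = 2 * 1.368449 = 2.736898, which rounds to 2.7369.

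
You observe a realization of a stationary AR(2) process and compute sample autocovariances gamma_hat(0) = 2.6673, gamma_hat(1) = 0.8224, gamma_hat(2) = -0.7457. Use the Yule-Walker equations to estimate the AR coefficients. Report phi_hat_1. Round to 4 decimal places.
\hat\phi_{1} = 0.4360

The Yule-Walker equations for an AR(p) process read, in matrix form,
  Gamma_p phi = r_p,   with   (Gamma_p)_{ij} = gamma(|i - j|),
                       (r_p)_i = gamma(i),   i,j = 1..p.
Substitute the sample gammas (Toeplitz matrix and right-hand side of size 2):
  Gamma_p = [[2.6673, 0.8224], [0.8224, 2.6673]]
  r_p     = [0.8224, -0.7457]
Written out:
  2.6673 phi_1 + 0.8224 phi_2 = 0.8224
  0.8224 phi_1 + 2.6673 phi_2 = -0.7457
Solve by Cramer's rule:
  det = gamma(0)^2 - gamma(1)^2 = (2.6673)^2 - (0.8224)^2 = 7.11448929 - 0.67634176 = 6.43814753
  phi_hat_1 = [gamma(1) gamma(0) - gamma(1) gamma(2)] / det = [(0.8224)(2.6673) - (0.8224)(-0.7457)] / 6.43814753 = 2.8068512 / 6.43814753 = 0.436
  phi_hat_2 = [gamma(0) gamma(2) - gamma(1)^2] / det = [(2.6673)(-0.7457) - (0.8224)^2] / 6.43814753 = -2.66534737 / 6.43814753 = -0.414
So phi_hat = [0.4360, -0.4140].
Therefore phi_hat_1 = 0.4360.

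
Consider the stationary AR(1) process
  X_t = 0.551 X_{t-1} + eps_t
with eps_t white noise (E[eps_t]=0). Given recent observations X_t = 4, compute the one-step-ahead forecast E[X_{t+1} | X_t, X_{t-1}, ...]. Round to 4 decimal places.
E[X_{t+1} \mid \mathcal F_t] = 2.2040

For an AR(p) model X_t = c + sum_i phi_i X_{t-i} + eps_t, the
one-step-ahead conditional mean is
  E[X_{t+1} | X_t, ...] = c + sum_i phi_i X_{t+1-i}.
Substitute known values:
  E[X_{t+1} | ...] = (0.551) * (4)
                   = 2.2040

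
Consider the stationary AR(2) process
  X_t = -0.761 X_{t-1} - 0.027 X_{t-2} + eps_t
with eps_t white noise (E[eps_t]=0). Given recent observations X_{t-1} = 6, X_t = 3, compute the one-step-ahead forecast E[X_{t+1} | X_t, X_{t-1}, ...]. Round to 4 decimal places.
E[X_{t+1} \mid \mathcal F_t] = -2.4450

For an AR(p) model X_t = c + sum_i phi_i X_{t-i} + eps_t, the
one-step-ahead conditional mean is
  E[X_{t+1} | X_t, ...] = c + sum_i phi_i X_{t+1-i}.
Substitute known values:
  E[X_{t+1} | ...] = (-0.761) * (3) + (-0.027) * (6)
                   = -2.4450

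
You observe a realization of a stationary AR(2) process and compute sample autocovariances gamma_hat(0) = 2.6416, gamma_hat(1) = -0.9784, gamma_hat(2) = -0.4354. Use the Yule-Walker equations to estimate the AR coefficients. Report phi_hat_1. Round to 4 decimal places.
\hat\phi_{1} = -0.5000

The Yule-Walker equations for an AR(p) process read, in matrix form,
  Gamma_p phi = r_p,   with   (Gamma_p)_{ij} = gamma(|i - j|),
                       (r_p)_i = gamma(i),   i,j = 1..p.
Substitute the sample gammas (Toeplitz matrix and right-hand side of size 2):
  Gamma_p = [[2.6416, -0.9784], [-0.9784, 2.6416]]
  r_p     = [-0.9784, -0.4354]
Written out:
  2.6416 phi_1 - 0.9784 phi_2 = -0.9784
  -0.9784 phi_1 + 2.6416 phi_2 = -0.4354
Solve by Cramer's rule:
  det = gamma(0)^2 - gamma(1)^2 = (2.6416)^2 - (-0.9784)^2 = 6.97805056 - 0.95726656 = 6.020784
  phi_hat_1 = [gamma(1) gamma(0) - gamma(1) gamma(2)] / det = [(-0.9784)(2.6416) - (-0.9784)(-0.4354)] / 6.020784 = -3.0105368 / 6.020784 = -0.5
  phi_hat_2 = [gamma(0) gamma(2) - gamma(1)^2] / det = [(2.6416)(-0.4354) - (-0.9784)^2] / 6.020784 = -2.1074192 / 6.020784 = -0.35
So phi_hat = [-0.5000, -0.3500].
Therefore phi_hat_1 = -0.5000.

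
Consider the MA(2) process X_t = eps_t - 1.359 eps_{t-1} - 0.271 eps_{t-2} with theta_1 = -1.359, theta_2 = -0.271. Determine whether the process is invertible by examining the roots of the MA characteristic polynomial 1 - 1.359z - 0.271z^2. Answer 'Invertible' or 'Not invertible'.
\text{Not invertible}

The MA(q) characteristic polynomial is P(z) = 1 - 1.359z - 0.271z^2.
Invertibility requires all roots to lie outside the unit circle, i.e. |z| > 1 for every root.
Set 1 + (-1.359) z + (-0.271) z^2 = 0, i.e. a z^2 + b z + c = 0 with a = -0.271, b = -1.359, c = 1.
Discriminant D = b^2 - 4ac = (-1.359)^2 - 4*(-0.271)*1 = 1.846881 - (-1.084) = 2.930881.
D >= 0, so the roots are real: z = (-b +/- sqrt(D)) / (2a) = (1.359 +/- 1.711982) / (-0.542).
  z_1 = (1.359 + 1.711982) / (-0.542) = -5.666,   |z_1| = 5.666.
  z_2 = (1.359 - 1.711982) / (-0.542) = 0.6513,   |z_2| = 0.6513.
Moduli of all roots: 5.6660, 0.6513.
All moduli strictly greater than 1? No.
Verdict: Not invertible.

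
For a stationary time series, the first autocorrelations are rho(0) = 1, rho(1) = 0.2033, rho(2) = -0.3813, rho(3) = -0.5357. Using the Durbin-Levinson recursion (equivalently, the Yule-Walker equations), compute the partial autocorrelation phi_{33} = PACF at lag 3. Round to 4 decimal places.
\phi_{33} = -0.4329

The PACF at lag k is phi_{kk}, the last component of the solution
to the Yule-Walker system G_k phi = r_k where
  (G_k)_{ij} = rho(|i - j|), (r_k)_i = rho(i), i,j = 1..k.
Equivalently, Durbin-Levinson gives phi_{kk} iteratively:
  phi_{11} = rho(1)
  phi_{kk} = [rho(k) - sum_{j=1..k-1} phi_{k-1,j} rho(k-j)]
            / [1 - sum_{j=1..k-1} phi_{k-1,j} rho(j)],
  phi_{k,j} = phi_{k-1,j} - phi_{kk} phi_{k-1,k-j},  j = 1..k-1.
Step k = 1:
  phi_11 = rho(1) = 0.2033.
Step k = 2:
  phi_22 = [rho(2) - phi_11 rho(1)] / [1 - phi_11 rho(1)] = [-0.3813 - (0.2033)(0.2033)] / [1 - (0.2033)(0.2033)]
         = -0.42263089 / 0.95866911 = -0.440852.
  Update: phi_21 = phi_11 - phi_22 phi_11 = 0.2033 - (-0.440852)(0.2033) = 0.292925.
Step k = 3:
  phi_33 = [rho(3) - phi_21 rho(2) - phi_22 rho(1)] / [1 - phi_21 rho(1) - phi_22 rho(2)]
    numerator   = -0.5357 - (0.292925)(-0.3813) - (-0.440852)(0.2033) = -0.33438249
    denominator = 1 - (0.292925)(0.2033) - (-0.440852)(-0.3813) = 0.77235157
  phi_33 = -0.33438249 / 0.77235157 = -0.4329.
Therefore phi_{33} = -0.4329.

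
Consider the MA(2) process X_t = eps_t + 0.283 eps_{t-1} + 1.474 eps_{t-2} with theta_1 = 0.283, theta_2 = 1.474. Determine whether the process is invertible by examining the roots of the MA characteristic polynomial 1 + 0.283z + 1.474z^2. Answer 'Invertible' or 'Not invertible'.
\text{Not invertible}

The MA(q) characteristic polynomial is P(z) = 1 + 0.283z + 1.474z^2.
Invertibility requires all roots to lie outside the unit circle, i.e. |z| > 1 for every root.
Set 1 + (0.283) z + (1.474) z^2 = 0, i.e. a z^2 + b z + c = 0 with a = 1.474, b = 0.283, c = 1.
Discriminant D = b^2 - 4ac = (0.283)^2 - 4*(1.474)*1 = 0.080089 - (5.896) = -5.815911.
D < 0, so the roots are the complex-conjugate pair z = (-b +/- i sqrt(-D)) / (2a) = -0.096 +/- 0.8181i.
For a conjugate pair |z|^2 = z * conj(z) = (product of roots) = c/a = 1/(1.474) = 0.678426, so |z| = sqrt(0.678426) = 0.8237 for both roots.
Moduli of all roots: 0.8237, 0.8237.
All moduli strictly greater than 1? No.
Verdict: Not invertible.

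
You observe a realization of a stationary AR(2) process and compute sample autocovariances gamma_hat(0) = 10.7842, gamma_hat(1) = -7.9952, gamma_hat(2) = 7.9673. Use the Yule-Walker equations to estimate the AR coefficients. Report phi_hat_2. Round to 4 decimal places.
\hat\phi_{2} = 0.4200

The Yule-Walker equations for an AR(p) process read, in matrix form,
  Gamma_p phi = r_p,   with   (Gamma_p)_{ij} = gamma(|i - j|),
                       (r_p)_i = gamma(i),   i,j = 1..p.
Substitute the sample gammas (Toeplitz matrix and right-hand side of size 2):
  Gamma_p = [[10.7842, -7.9952], [-7.9952, 10.7842]]
  r_p     = [-7.9952, 7.9673]
Written out:
  10.7842 phi_1 - 7.9952 phi_2 = -7.9952
  -7.9952 phi_1 + 10.7842 phi_2 = 7.9673
Solve by Cramer's rule:
  det = gamma(0)^2 - gamma(1)^2 = (10.7842)^2 - (-7.9952)^2 = 116.29896964 - 63.92322304 = 52.3757466
  phi_hat_1 = [gamma(1) gamma(0) - gamma(1) gamma(2)] / det = [(-7.9952)(10.7842) - (-7.9952)(7.9673)] / 52.3757466 = -22.52167888 / 52.3757466 = -0.43
  phi_hat_2 = [gamma(0) gamma(2) - gamma(1)^2] / det = [(10.7842)(7.9673) - (-7.9952)^2] / 52.3757466 = 21.99773362 / 52.3757466 = 0.42
So phi_hat = [-0.4300, 0.4200].
Therefore phi_hat_2 = 0.4200.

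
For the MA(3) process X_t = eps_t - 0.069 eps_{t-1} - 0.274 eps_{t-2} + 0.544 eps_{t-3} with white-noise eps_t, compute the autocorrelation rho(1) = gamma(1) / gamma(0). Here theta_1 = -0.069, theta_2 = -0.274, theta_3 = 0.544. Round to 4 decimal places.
\rho(1) = -0.1448

For an MA(q) process with theta_0 = 1, the autocovariance is
  gamma(k) = sigma^2 * sum_{i=0..q-k} theta_i * theta_{i+k},
and rho(k) = gamma(k) / gamma(0). Sigma^2 cancels.
  numerator   = (1)*(-0.069) + (-0.069)*(-0.274) + (-0.274)*(0.544) = -0.19915.
  denominator = (1)^2 + (-0.069)^2 + (-0.274)^2 + (0.544)^2 = 1.375773.
  rho(1) = -0.19915 / 1.375773 = -0.1448.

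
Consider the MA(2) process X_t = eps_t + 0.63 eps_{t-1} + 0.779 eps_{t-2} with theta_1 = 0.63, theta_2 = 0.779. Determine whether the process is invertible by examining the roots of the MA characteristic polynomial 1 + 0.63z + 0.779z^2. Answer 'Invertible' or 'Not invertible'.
\text{Invertible}

The MA(q) characteristic polynomial is P(z) = 1 + 0.63z + 0.779z^2.
Invertibility requires all roots to lie outside the unit circle, i.e. |z| > 1 for every root.
Set 1 + (0.63) z + (0.779) z^2 = 0, i.e. a z^2 + b z + c = 0 with a = 0.779, b = 0.63, c = 1.
Discriminant D = b^2 - 4ac = (0.63)^2 - 4*(0.779)*1 = 0.3969 - (3.116) = -2.7191.
D < 0, so the roots are the complex-conjugate pair z = (-b +/- i sqrt(-D)) / (2a) = -0.4044 +/- 1.0584i.
For a conjugate pair |z|^2 = z * conj(z) = (product of roots) = c/a = 1/(0.779) = 1.283697, so |z| = sqrt(1.283697) = 1.133 for both roots.
Moduli of all roots: 1.1330, 1.1330.
All moduli strictly greater than 1? Yes.
Verdict: Invertible.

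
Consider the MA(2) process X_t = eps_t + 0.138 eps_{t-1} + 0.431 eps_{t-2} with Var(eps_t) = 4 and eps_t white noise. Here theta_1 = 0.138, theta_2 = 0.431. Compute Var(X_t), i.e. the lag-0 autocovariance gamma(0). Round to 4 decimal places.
\gamma(0) = 4.8192

For an MA(q) process X_t = eps_t + sum_i theta_i eps_{t-i} with
Var(eps_t) = sigma^2, the variance is
  gamma(0) = sigma^2 * (1 + sum_i theta_i^2).
  sum_i theta_i^2 = (0.138)^2 + (0.431)^2 = 0.019044 + 0.185761 = 0.204805.
  gamma(0) = 4 * (1 + 0.204805) = 4 * 1.204805 = 4.81922, which rounds to 4.8192.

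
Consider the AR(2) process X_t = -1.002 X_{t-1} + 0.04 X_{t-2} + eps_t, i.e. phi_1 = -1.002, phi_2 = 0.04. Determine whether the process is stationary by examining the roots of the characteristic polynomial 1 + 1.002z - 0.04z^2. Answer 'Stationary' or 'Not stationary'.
\text{Not stationary}

The AR(p) characteristic polynomial is P(z) = 1 + 1.002z - 0.04z^2.
Stationarity requires all roots to lie outside the unit circle, i.e. |z| > 1 for every root.
Set 1 + (1.002) z + (-0.04) z^2 = 0, i.e. a z^2 + b z + c = 0 with a = -0.04, b = 1.002, c = 1.
Discriminant D = b^2 - 4ac = (1.002)^2 - 4*(-0.04)*1 = 1.004004 - (-0.16) = 1.164004.
D >= 0, so the roots are real: z = (-b +/- sqrt(D)) / (2a) = (-1.002 +/- 1.07889) / (-0.08).
  z_1 = (-1.002 + 1.07889) / (-0.08) = -0.9611,   |z_1| = 0.9611.
  z_2 = (-1.002 - 1.07889) / (-0.08) = 26.0111,   |z_2| = 26.0111.
Moduli of all roots: 0.9611, 26.0111.
All moduli strictly greater than 1? No.
Verdict: Not stationary.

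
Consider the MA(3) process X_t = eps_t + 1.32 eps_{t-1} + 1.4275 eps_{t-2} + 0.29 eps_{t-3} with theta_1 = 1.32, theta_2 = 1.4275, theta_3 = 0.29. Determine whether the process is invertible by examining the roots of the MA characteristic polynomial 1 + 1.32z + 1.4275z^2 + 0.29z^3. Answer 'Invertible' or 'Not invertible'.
\text{Not invertible}

The MA(q) characteristic polynomial is P(z) = 1 + 1.32z + 1.4275z^2 + 0.29z^3.
Invertibility requires all roots to lie outside the unit circle, i.e. |z| > 1 for every root.
Degree 3: look for a simple real root z0 first, then factor out (1 - z/z0) and solve the remaining quadratic.
Testing z0 = -4: P(-4) = 1 + (1.32)(-4) + (1.4275)(-4)^2 + (0.29)(-4)^3
  = 1 + (-5.28) + (22.84) + (-18.56) = 0.  So z_0 = -4 is a root, |z_0| = 4.
Divide out the factor (1 + 0.25 z) = (1 - z/z0) (since 1/z0 = -0.25):
  P(z) = (1 + 0.25 z)(1 + (1.07) z + (1.16) z^2)
  [check: z-coef 1.07 - (-0.25) = 1.32; z^2-coef 1.16 - (-0.25)(1.07) = 1.4275; z^3-coef -(-0.25)(1.16) = 0.29.]
Remaining roots from the quadratic factor 1 + (1.07) z + (1.16) z^2:
  Set 1 + (1.07) z + (1.16) z^2 = 0, i.e. a z^2 + b z + c = 0 with a = 1.16, b = 1.07, c = 1.
  Discriminant D = b^2 - 4ac = (1.07)^2 - 4*(1.16)*1 = 1.1449 - (4.64) = -3.4951.
  D < 0, so the roots are the complex-conjugate pair z = (-b +/- i sqrt(-D)) / (2a) = -0.4612 +/- 0.8058i.
  For a conjugate pair |z|^2 = z * conj(z) = (product of roots) = c/a = 1/(1.16) = 0.862069, so |z| = sqrt(0.862069) = 0.9285 for both roots.
Moduli of all roots: 4.0000, 0.9285, 0.9285.
All moduli strictly greater than 1? No.
Verdict: Not invertible.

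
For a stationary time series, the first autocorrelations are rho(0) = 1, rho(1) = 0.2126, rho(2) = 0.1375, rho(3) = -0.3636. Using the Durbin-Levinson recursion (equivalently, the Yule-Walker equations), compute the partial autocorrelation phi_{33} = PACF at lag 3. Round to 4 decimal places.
\phi_{33} = -0.4341

The PACF at lag k is phi_{kk}, the last component of the solution
to the Yule-Walker system G_k phi = r_k where
  (G_k)_{ij} = rho(|i - j|), (r_k)_i = rho(i), i,j = 1..k.
Equivalently, Durbin-Levinson gives phi_{kk} iteratively:
  phi_{11} = rho(1)
  phi_{kk} = [rho(k) - sum_{j=1..k-1} phi_{k-1,j} rho(k-j)]
            / [1 - sum_{j=1..k-1} phi_{k-1,j} rho(j)],
  phi_{k,j} = phi_{k-1,j} - phi_{kk} phi_{k-1,k-j},  j = 1..k-1.
Step k = 1:
  phi_11 = rho(1) = 0.2126.
Step k = 2:
  phi_22 = [rho(2) - phi_11 rho(1)] / [1 - phi_11 rho(1)] = [0.1375 - (0.2126)(0.2126)] / [1 - (0.2126)(0.2126)]
         = 0.09230124 / 0.95480124 = 0.096671.
  Update: phi_21 = phi_11 - phi_22 phi_11 = 0.2126 - (0.096671)(0.2126) = 0.192048.
Step k = 3:
  phi_33 = [rho(3) - phi_21 rho(2) - phi_22 rho(1)] / [1 - phi_21 rho(1) - phi_22 rho(2)]
    numerator   = -0.3636 - (0.192048)(0.1375) - (0.096671)(0.2126) = -0.41055875
    denominator = 1 - (0.192048)(0.2126) - (0.096671)(0.1375) = 0.94587842
  phi_33 = -0.41055875 / 0.94587842 = -0.4341.
Therefore phi_{33} = -0.4341.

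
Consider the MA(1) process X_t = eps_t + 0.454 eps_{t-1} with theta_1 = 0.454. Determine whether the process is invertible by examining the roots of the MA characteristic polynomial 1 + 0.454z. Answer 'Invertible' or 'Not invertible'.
\text{Invertible}

The MA(q) characteristic polynomial is P(z) = 1 + 0.454z.
Invertibility requires all roots to lie outside the unit circle, i.e. |z| > 1 for every root.
This is linear in z: 1 + (0.454) z = 0  =>  z = -1/(0.454) = -2.202643,  |z| = 2.202643.
Moduli of all roots: 2.2026.
All moduli strictly greater than 1? Yes.
Verdict: Invertible.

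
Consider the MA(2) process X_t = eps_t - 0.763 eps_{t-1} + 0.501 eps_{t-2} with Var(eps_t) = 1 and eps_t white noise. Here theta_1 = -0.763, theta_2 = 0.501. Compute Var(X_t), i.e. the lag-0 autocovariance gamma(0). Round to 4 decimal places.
\gamma(0) = 1.8332

For an MA(q) process X_t = eps_t + sum_i theta_i eps_{t-i} with
Var(eps_t) = sigma^2, the variance is
  gamma(0) = sigma^2 * (1 + sum_i theta_i^2).
  sum_i theta_i^2 = (-0.763)^2 + (0.501)^2 = 0.582169 + 0.251001 = 0.83317.
  gamma(0) = 1 * (1 + 0.83317) = 1 * 1.83317 = 1.83317, which rounds to 1.8332.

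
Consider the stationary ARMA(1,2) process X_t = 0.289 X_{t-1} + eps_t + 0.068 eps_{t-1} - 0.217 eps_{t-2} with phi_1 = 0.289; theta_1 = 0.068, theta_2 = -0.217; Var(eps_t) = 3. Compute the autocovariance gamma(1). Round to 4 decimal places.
\gamma(1) = 0.9613

Multiply the model equation by X_{t-k} and take expectations. With theta_0 = psi_0 = 1 and psi_j the MA(infinity) weights, this gives
  gamma(k) - sum_i phi_i gamma(k-i) = c_k,
  c_k = sigma^2 * sum_{j=k..q} theta_j psi_{j-k}   (c_k = 0 for k > q),
using gamma(-m) = gamma(m).
psi-weights needed (psi_j = theta_j + sum_i phi_i psi_{j-i}):
  psi_1 = theta_1 + phi_1 = 0.068 + (0.289) = 0.357
  psi_2 = theta_2 + phi_1 psi_1 = -0.217 + (0.289)(0.357) = -0.113827
Right-hand sides:
  c_0 = sigma^2 (1 + theta_1 psi_1 + theta_2 psi_2) = 3 * (1 + (0.068)(0.357) + (-0.217)(-0.113827)) = 3 * 1.048976 = 3.146929
  c_1 = sigma^2 (theta_1 + theta_2 psi_1) = 3 * (0.068 + (-0.217)(0.357)) = -0.028407
  c_2 = sigma^2 theta_2 = 3 * (-0.217) = -0.651
Equations for k = 0 and k = 1 (AR order 1):
  gamma(0) = phi_1 gamma(1) + c_0
  gamma(1) = phi_1 gamma(0) + c_1
Substituting the second into the first: gamma(0) (1 - phi_1^2) = c_0 + phi_1 c_1, so
  gamma(0) = (c_0 + phi_1 c_1) / (1 - phi_1^2) = (3.146929 + (0.289)(-0.028407)) / (1 - (0.289)^2) = 3.13872 / 0.916479 = 3.424759.
  gamma(1) = phi_1 gamma(0) + c_1 = (0.289)(3.424759) + (-0.028407) = 0.961348.
Therefore gamma(1) = 0.9613 (to 4 decimal places).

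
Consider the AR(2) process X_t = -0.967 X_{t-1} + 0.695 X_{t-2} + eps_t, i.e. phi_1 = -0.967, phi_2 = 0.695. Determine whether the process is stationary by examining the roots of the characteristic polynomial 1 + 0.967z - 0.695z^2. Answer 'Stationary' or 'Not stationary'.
\text{Not stationary}

The AR(p) characteristic polynomial is P(z) = 1 + 0.967z - 0.695z^2.
Stationarity requires all roots to lie outside the unit circle, i.e. |z| > 1 for every root.
Set 1 + (0.967) z + (-0.695) z^2 = 0, i.e. a z^2 + b z + c = 0 with a = -0.695, b = 0.967, c = 1.
Discriminant D = b^2 - 4ac = (0.967)^2 - 4*(-0.695)*1 = 0.935089 - (-2.78) = 3.715089.
D >= 0, so the roots are real: z = (-b +/- sqrt(D)) / (2a) = (-0.967 +/- 1.927457) / (-1.39).
  z_1 = (-0.967 + 1.927457) / (-1.39) = -0.691,   |z_1| = 0.691.
  z_2 = (-0.967 - 1.927457) / (-1.39) = 2.0823,   |z_2| = 2.0823.
Moduli of all roots: 0.6910, 2.0823.
All moduli strictly greater than 1? No.
Verdict: Not stationary.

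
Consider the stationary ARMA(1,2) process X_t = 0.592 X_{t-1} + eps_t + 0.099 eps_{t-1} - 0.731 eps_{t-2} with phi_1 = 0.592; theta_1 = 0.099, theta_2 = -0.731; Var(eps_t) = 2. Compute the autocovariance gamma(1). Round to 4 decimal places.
\gamma(1) = 1.1260

Multiply the model equation by X_{t-k} and take expectations. With theta_0 = psi_0 = 1 and psi_j the MA(infinity) weights, this gives
  gamma(k) - sum_i phi_i gamma(k-i) = c_k,
  c_k = sigma^2 * sum_{j=k..q} theta_j psi_{j-k}   (c_k = 0 for k > q),
using gamma(-m) = gamma(m).
psi-weights needed (psi_j = theta_j + sum_i phi_i psi_{j-i}):
  psi_1 = theta_1 + phi_1 = 0.099 + (0.592) = 0.691
  psi_2 = theta_2 + phi_1 psi_1 = -0.731 + (0.592)(0.691) = -0.321928
Right-hand sides:
  c_0 = sigma^2 (1 + theta_1 psi_1 + theta_2 psi_2) = 2 * (1 + (0.099)(0.691) + (-0.731)(-0.321928)) = 2 * 1.303738 = 2.607477
  c_1 = sigma^2 (theta_1 + theta_2 psi_1) = 2 * (0.099 + (-0.731)(0.691)) = -0.812242
  c_2 = sigma^2 theta_2 = 2 * (-0.731) = -1.462
Equations for k = 0 and k = 1 (AR order 1):
  gamma(0) = phi_1 gamma(1) + c_0
  gamma(1) = phi_1 gamma(0) + c_1
Substituting the second into the first: gamma(0) (1 - phi_1^2) = c_0 + phi_1 c_1, so
  gamma(0) = (c_0 + phi_1 c_1) / (1 - phi_1^2) = (2.607477 + (0.592)(-0.812242)) / (1 - (0.592)^2) = 2.126629 / 0.649536 = 3.274075.
  gamma(1) = phi_1 gamma(0) + c_1 = (0.592)(3.274075) + (-0.812242) = 1.12601.
Therefore gamma(1) = 1.1260 (to 4 decimal places).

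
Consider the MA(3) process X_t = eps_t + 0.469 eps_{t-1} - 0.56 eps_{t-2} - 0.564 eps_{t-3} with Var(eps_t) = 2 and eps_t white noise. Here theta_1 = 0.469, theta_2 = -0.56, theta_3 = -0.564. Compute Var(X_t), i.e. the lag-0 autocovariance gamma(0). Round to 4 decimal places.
\gamma(0) = 3.7033

For an MA(q) process X_t = eps_t + sum_i theta_i eps_{t-i} with
Var(eps_t) = sigma^2, the variance is
  gamma(0) = sigma^2 * (1 + sum_i theta_i^2).
  sum_i theta_i^2 = (0.469)^2 + (-0.56)^2 + (-0.564)^2 = 0.219961 + 0.3136 + 0.318096 = 0.851657.
  gamma(0) = 2 * (1 + 0.851657) = 2 * 1.851657 = 3.703314, which rounds to 3.7033.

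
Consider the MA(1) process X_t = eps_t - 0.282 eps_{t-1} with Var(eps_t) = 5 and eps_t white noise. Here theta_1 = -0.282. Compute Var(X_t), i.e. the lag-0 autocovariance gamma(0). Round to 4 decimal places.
\gamma(0) = 5.3976

For an MA(q) process X_t = eps_t + sum_i theta_i eps_{t-i} with
Var(eps_t) = sigma^2, the variance is
  gamma(0) = sigma^2 * (1 + sum_i theta_i^2).
  sum_i theta_i^2 = (-0.282)^2 = 0.079524.
  gamma(0) = 5 * (1 + 0.079524) = 5 * 1.079524 = 5.39762, which rounds to 5.3976.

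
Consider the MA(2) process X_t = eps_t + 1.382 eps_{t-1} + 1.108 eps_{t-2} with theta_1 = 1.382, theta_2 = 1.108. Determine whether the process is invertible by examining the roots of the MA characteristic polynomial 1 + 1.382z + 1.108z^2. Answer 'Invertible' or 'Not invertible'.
\text{Not invertible}

The MA(q) characteristic polynomial is P(z) = 1 + 1.382z + 1.108z^2.
Invertibility requires all roots to lie outside the unit circle, i.e. |z| > 1 for every root.
Set 1 + (1.382) z + (1.108) z^2 = 0, i.e. a z^2 + b z + c = 0 with a = 1.108, b = 1.382, c = 1.
Discriminant D = b^2 - 4ac = (1.382)^2 - 4*(1.108)*1 = 1.909924 - (4.432) = -2.522076.
D < 0, so the roots are the complex-conjugate pair z = (-b +/- i sqrt(-D)) / (2a) = -0.6236 +/- 0.7167i.
For a conjugate pair |z|^2 = z * conj(z) = (product of roots) = c/a = 1/(1.108) = 0.902527, so |z| = sqrt(0.902527) = 0.95 for both roots.
Moduli of all roots: 0.9500, 0.9500.
All moduli strictly greater than 1? No.
Verdict: Not invertible.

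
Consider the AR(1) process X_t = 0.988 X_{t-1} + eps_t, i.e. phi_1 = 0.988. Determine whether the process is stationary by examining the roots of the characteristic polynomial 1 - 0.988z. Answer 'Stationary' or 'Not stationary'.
\text{Stationary}

The AR(p) characteristic polynomial is P(z) = 1 - 0.988z.
Stationarity requires all roots to lie outside the unit circle, i.e. |z| > 1 for every root.
This is linear in z: 1 + (-0.988) z = 0  =>  z = -1/(-0.988) = 1.012146,  |z| = 1.012146.
Moduli of all roots: 1.0121.
All moduli strictly greater than 1? Yes.
Verdict: Stationary.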